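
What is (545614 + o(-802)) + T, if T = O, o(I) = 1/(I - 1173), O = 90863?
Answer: 1257042074/1975 ≈ 6.3648e+5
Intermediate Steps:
o(I) = 1/(-1173 + I)
T = 90863
(545614 + o(-802)) + T = (545614 + 1/(-1173 - 802)) + 90863 = (545614 + 1/(-1975)) + 90863 = (545614 - 1/1975) + 90863 = 1077587649/1975 + 90863 = 1257042074/1975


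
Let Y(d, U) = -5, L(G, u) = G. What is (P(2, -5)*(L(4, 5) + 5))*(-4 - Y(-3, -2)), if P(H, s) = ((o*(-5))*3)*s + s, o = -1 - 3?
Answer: -2745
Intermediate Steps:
o = -4
P(H, s) = 61*s (P(H, s) = (-4*(-5)*3)*s + s = (20*3)*s + s = 60*s + s = 61*s)
(P(2, -5)*(L(4, 5) + 5))*(-4 - Y(-3, -2)) = ((61*(-5))*(4 + 5))*(-4 - 1*(-5)) = (-305*9)*(-4 + 5) = -2745*1 = -2745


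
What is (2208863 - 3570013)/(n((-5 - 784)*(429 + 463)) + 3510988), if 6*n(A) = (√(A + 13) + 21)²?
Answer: 583350*I/(-1454471*I + 15*√28151) ≈ -0.40107 + 0.00069399*I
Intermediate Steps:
n(A) = (21 + √(13 + A))²/6 (n(A) = (√(A + 13) + 21)²/6 = (√(13 + A) + 21)²/6 = (21 + √(13 + A))²/6)
(2208863 - 3570013)/(n((-5 - 784)*(429 + 463)) + 3510988) = (2208863 - 3570013)/((21 + √(13 + (-5 - 784)*(429 + 463)))²/6 + 3510988) = -1361150/((21 + √(13 - 789*892))²/6 + 3510988) = -1361150/((21 + √(13 - 703788))²/6 + 3510988) = -1361150/((21 + √(-703775))²/6 + 3510988) = -1361150/((21 + 5*I*√28151)²/6 + 3510988) = -1361150/(3510988 + (21 + 5*I*√28151)²/6)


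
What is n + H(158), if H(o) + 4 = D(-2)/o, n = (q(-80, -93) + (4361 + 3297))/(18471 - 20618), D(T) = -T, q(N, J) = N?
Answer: -1274967/169613 ≈ -7.5169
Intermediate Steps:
n = -7578/2147 (n = (-80 + (4361 + 3297))/(18471 - 20618) = (-80 + 7658)/(-2147) = 7578*(-1/2147) = -7578/2147 ≈ -3.5296)
H(o) = -4 + 2/o (H(o) = -4 + (-1*(-2))/o = -4 + 2/o)
n + H(158) = -7578/2147 + (-4 + 2/158) = -7578/2147 + (-4 + 2*(1/158)) = -7578/2147 + (-4 + 1/79) = -7578/2147 - 315/79 = -1274967/169613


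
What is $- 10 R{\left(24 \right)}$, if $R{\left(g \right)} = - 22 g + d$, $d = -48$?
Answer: $5760$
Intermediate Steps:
$R{\left(g \right)} = -48 - 22 g$ ($R{\left(g \right)} = - 22 g - 48 = -48 - 22 g$)
$- 10 R{\left(24 \right)} = - 10 \left(-48 - 528\right) = \left(-10\right) \left(-576\right) = 5760$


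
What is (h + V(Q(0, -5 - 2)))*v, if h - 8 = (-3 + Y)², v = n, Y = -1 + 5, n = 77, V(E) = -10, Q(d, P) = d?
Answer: -77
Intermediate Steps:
Y = 4
v = 77
h = 9 (h = 8 + (-3 + 4)² = 8 + 1² = 8 + 1 = 9)
(h + V(Q(0, -5 - 2)))*v = (9 - 10)*77 = -1*77 = -77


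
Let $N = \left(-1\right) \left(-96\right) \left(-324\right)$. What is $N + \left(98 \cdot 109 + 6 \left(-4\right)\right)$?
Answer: $-20446$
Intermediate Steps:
$N = -31104$ ($N = 96 \left(-324\right) = -31104$)
$N + \left(98 \cdot 109 + 6 \left(-4\right)\right) = -31104 + \left(98 \cdot 109 + 6 \left(-4\right)\right) = -31104 + \left(10682 - 24\right) = -31104 + 10658 = -20446$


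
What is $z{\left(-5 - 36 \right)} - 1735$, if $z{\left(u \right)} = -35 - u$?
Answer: $-1729$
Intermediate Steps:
$z{\left(-5 - 36 \right)} - 1735 = \left(-35 - \left(-5 - 36\right)\right) - 1735 = \left(-35 - -41\right) - 1735 = \left(-35 + 41\right) - 1735 = 6 - 1735 = -1729$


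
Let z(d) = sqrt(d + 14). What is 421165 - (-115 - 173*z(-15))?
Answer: 421280 + 173*I ≈ 4.2128e+5 + 173.0*I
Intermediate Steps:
z(d) = sqrt(14 + d)
421165 - (-115 - 173*z(-15)) = 421165 - (-115 - 173*sqrt(14 - 15)) = 421165 - (-115 - 173*I) = 421165 + (115 + 173*I) = 421280 + 173*I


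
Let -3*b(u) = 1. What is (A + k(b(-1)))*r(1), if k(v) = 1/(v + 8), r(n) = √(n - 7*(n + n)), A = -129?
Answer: -2964*I*√13/23 ≈ -464.65*I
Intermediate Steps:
b(u) = -⅓ (b(u) = -⅓*1 = -⅓)
r(n) = √13*√(-n) (r(n) = √(n - 14*n) = √(-13*n) = √13*√(-n))
k(v) = 1/(8 + v)
(A + k(b(-1)))*r(1) = (-129 + 1/(8 - ⅓))*(√13*√(-1*1)) = (-129 + 1/(23/3))*(√13*√(-1)) = (-129 + 3/23)*(√13*I) = -2964*I*√13/23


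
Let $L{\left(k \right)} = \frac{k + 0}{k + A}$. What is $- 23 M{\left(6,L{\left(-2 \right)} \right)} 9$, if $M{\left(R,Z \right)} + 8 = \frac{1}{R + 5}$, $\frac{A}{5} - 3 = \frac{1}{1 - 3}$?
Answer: $\frac{18009}{11} \approx 1637.2$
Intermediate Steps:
$A = \frac{25}{2}$ ($A = 15 + \frac{5}{1 - 3} = 15 + \frac{5}{-2} = 15 + 5 \left(- \frac{1}{2}\right) = 15 - \frac{5}{2} = \frac{25}{2} \approx 12.5$)
$L{\left(k \right)} = \frac{k}{\frac{25}{2} + k}$ ($L{\left(k \right)} = \frac{k + 0}{k + \frac{25}{2}} = \frac{k}{\frac{25}{2} + k}$)
$M{\left(R,Z \right)} = -8 + \frac{1}{5 + R}$ ($M{\left(R,Z \right)} = -8 + \frac{1}{R + 5} = -8 + \frac{1}{5 + R}$)
$- 23 M{\left(6,L{\left(-2 \right)} \right)} 9 = - 23 \frac{-39 - 48}{5 + 6} \cdot 9 = - 23 \frac{-39 - 48}{11} \cdot 9 = - 23 \cdot \frac{1}{11} \left(-87\right) 9 = \left(-23\right) \left(- \frac{87}{11}\right) 9 = \frac{2001}{11} \cdot 9 = \frac{18009}{11}$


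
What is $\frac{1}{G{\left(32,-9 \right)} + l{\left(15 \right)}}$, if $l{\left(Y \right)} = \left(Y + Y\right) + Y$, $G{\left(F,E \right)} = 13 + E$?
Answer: $\frac{1}{49} \approx 0.020408$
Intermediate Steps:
$l{\left(Y \right)} = 3 Y$ ($l{\left(Y \right)} = 2 Y + Y = 3 Y$)
$\frac{1}{G{\left(32,-9 \right)} + l{\left(15 \right)}} = \frac{1}{\left(13 - 9\right) + 3 \cdot 15} = \frac{1}{4 + 45} = \frac{1}{49}$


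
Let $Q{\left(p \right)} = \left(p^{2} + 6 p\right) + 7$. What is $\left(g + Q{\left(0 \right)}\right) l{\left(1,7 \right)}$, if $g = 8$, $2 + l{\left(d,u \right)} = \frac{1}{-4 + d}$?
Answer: $-35$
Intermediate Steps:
$l{\left(d,u \right)} = -2 + \frac{1}{-4 + d}$
$Q{\left(p \right)} = 7 + p^{2} + 6 p$
$\left(g + Q{\left(0 \right)}\right) l{\left(1,7 \right)} = \left(8 + \left(7 + 0^{2} + 6 \cdot 0\right)\right) \frac{9 - 2}{-4 + 1} = \left(8 + \left(7 + 0 + 0\right)\right) \frac{9 - 2}{-3} = \left(8 + 7\right) \left(\left(- \frac{1}{3}\right) 7\right) = 15 \left(- \frac{7}{3}\right) = -35$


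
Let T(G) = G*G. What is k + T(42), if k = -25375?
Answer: -23611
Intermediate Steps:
T(G) = G**2
k + T(42) = -25375 + 42**2 = -25375 + 1764 = -23611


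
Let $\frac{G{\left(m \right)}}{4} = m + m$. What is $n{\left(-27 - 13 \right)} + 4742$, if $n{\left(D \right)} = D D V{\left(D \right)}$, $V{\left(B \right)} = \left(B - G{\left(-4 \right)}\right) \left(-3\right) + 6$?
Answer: $52742$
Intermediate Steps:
$G{\left(m \right)} = 8 m$ ($G{\left(m \right)} = 4 \left(m + m\right) = 4 \cdot 2 m = 8 m$)
$V{\left(B \right)} = -90 - 3 B$ ($V{\left(B \right)} = \left(B - 8 \left(-4\right)\right) \left(-3\right) + 6 = \left(B - -32\right) \left(-3\right) + 6 = \left(B + 32\right) \left(-3\right) + 6 = \left(32 + B\right) \left(-3\right) + 6 = \left(-96 - 3 B\right) + 6 = -90 - 3 B$)
$n{\left(D \right)} = D^{2} \left(-90 - 3 D\right)$ ($n{\left(D \right)} = D D \left(-90 - 3 D\right) = D^{2} \left(-90 - 3 D\right)$)
$n{\left(-27 - 13 \right)} + 4742 = 3 \left(-27 - 13\right)^{2} \left(-30 - \left(-27 - 13\right)\right) + 4742 = 3 \left(-40\right)^{2} \left(-30 - -40\right) + 4742 = 3 \cdot 1600 \left(-30 + 40\right) + 4742 = 3 \cdot 1600 \cdot 10 + 4742 = 48000 + 4742 = 52742$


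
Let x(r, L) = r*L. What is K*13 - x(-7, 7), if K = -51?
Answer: -614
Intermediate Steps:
x(r, L) = L*r
K*13 - x(-7, 7) = -51*13 - 7*(-7) = -663 - 1*(-49) = -663 + 49 = -614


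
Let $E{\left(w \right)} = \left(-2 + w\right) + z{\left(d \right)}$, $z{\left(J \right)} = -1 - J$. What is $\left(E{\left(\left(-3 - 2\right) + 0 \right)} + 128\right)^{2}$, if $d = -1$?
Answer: $14641$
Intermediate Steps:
$E{\left(w \right)} = -2 + w$ ($E{\left(w \right)} = \left(-2 + w\right) - 0 = \left(-2 + w\right) + \left(-1 + 1\right) = \left(-2 + w\right) + 0 = -2 + w$)
$\left(E{\left(\left(-3 - 2\right) + 0 \right)} + 128\right)^{2} = \left(\left(-2 + \left(\left(-3 - 2\right) + 0\right)\right) + 128\right)^{2} = \left(\left(-2 + \left(-5 + 0\right)\right) + 128\right)^{2} = \left(\left(-2 - 5\right) + 128\right)^{2} = \left(-7 + 128\right)^{2} = 121^{2} = 14641$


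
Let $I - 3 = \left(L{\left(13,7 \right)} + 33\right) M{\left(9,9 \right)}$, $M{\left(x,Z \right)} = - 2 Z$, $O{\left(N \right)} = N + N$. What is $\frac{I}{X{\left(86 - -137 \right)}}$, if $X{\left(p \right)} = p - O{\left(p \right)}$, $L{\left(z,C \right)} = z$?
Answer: $\frac{825}{223} \approx 3.6996$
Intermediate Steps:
$O{\left(N \right)} = 2 N$
$I = -825$ ($I = 3 + \left(13 + 33\right) \left(\left(-2\right) 9\right) = 3 + 46 \left(-18\right) = 3 - 828 = -825$)
$X{\left(p \right)} = - p$ ($X{\left(p \right)} = p - 2 p = - p$)
$\frac{I}{X{\left(86 - -137 \right)}} = - \frac{825}{\left(-1\right) \left(86 - -137\right)} = - \frac{825}{\left(-1\right) \left(86 + 137\right)} = - \frac{825}{\left(-1\right) 223} = - \frac{825}{-223} = \left(-825\right) \left(- \frac{1}{223}\right) = \frac{825}{223}$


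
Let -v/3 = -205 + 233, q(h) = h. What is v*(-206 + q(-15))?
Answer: 18564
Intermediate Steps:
v = -84 (v = -3*(-205 + 233) = -3*28 = -84)
v*(-206 + q(-15)) = -84*(-206 - 15) = -84*(-221) = 18564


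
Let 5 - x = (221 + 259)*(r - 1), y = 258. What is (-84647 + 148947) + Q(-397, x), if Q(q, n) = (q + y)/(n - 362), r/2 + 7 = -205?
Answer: 13094244761/203643 ≈ 64300.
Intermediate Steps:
r = -424 (r = -14 + 2*(-205) = -14 - 410 = -424)
x = 204005 (x = 5 - (221 + 259)*(-424 - 1) = 5 - 480*(-425) = 5 - 1*(-204000) = 5 + 204000 = 204005)
Q(q, n) = (258 + q)/(-362 + n) (Q(q, n) = (q + 258)/(n - 362) = (258 + q)/(-362 + n))
(-84647 + 148947) + Q(-397, x) = (-84647 + 148947) + (258 - 397)/(-362 + 204005) = 64300 - 139/203643 = 13094244761/203643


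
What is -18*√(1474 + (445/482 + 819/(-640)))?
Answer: -63*√11179192290/9640 ≈ -690.99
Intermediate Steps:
-18*√(1474 + (445/482 + 819/(-640))) = -18*√(1474 + (445*(1/482) + 819*(-1/640))) = -18*√(1474 + (445/482 - 819/640)) = -18*√(1474 - 54979/154240) = -63*√11179192290/9640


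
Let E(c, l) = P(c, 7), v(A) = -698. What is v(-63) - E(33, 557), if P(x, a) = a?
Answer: -705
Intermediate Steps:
E(c, l) = 7
v(-63) - E(33, 557) = -698 - 1*7 = -698 - 7 = -705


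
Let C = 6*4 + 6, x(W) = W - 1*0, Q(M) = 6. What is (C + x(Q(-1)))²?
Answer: 1296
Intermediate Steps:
x(W) = W (x(W) = W + 0 = W)
C = 30 (C = 24 + 6 = 30)
(C + x(Q(-1)))² = (30 + 6)² = 36² = 1296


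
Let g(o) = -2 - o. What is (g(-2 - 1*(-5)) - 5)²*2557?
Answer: 255700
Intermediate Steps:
(g(-2 - 1*(-5)) - 5)²*2557 = ((-2 - (-2 - 1*(-5))) - 5)²*2557 = ((-2 - (-2 + 5)) - 5)²*2557 = ((-2 - 1*3) - 5)²*2557 = ((-2 - 3) - 5)²*2557 = (-5 - 5)²*2557 = (-10)²*2557 = 100*2557 = 255700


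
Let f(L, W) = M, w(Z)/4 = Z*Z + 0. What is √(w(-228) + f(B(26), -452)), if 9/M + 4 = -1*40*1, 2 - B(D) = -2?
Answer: 15*√447293/22 ≈ 456.00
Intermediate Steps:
B(D) = 4 (B(D) = 2 - 1*(-2) = 2 + 2 = 4)
w(Z) = 4*Z² (w(Z) = 4*(Z*Z + 0) = 4*(Z² + 0) = 4*Z²)
M = -9/44 (M = 9/(-4 - 1*40*1) = 9/(-4 - 40*1) = 9/(-4 - 40) = 9/(-44) = 9*(-1/44) = -9/44 ≈ -0.20455)
f(L, W) = -9/44
√(w(-228) + f(B(26), -452)) = √(4*(-228)² - 9/44) = √(4*51984 - 9/44) = √(207936 - 9/44) = √(9149175/44) = 15*√447293/22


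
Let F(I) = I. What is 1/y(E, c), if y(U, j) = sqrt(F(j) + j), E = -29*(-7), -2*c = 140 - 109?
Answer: -I*sqrt(31)/31 ≈ -0.17961*I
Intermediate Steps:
c = -31/2 (c = -(140 - 109)/2 = -1/2*31 = -31/2 ≈ -15.500)
E = 203
y(U, j) = sqrt(2)*sqrt(j) (y(U, j) = sqrt(j + j) = sqrt(2*j) = sqrt(2)*sqrt(j))
1/y(E, c) = 1/(sqrt(2)*sqrt(-31/2)) = 1/(sqrt(2)*(I*sqrt(62)/2)) = 1/(I*sqrt(31)) = -I*sqrt(31)/31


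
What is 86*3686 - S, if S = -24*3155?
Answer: 392716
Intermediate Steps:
S = -75720
86*3686 - S = 86*3686 - 1*(-75720) = 316996 + 75720 = 392716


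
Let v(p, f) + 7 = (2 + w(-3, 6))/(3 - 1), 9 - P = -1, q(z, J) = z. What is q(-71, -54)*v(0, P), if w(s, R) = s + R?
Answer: 639/2 ≈ 319.50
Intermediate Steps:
P = 10 (P = 9 - 1*(-1) = 9 + 1 = 10)
w(s, R) = R + s
v(p, f) = -9/2 (v(p, f) = -7 + (2 + (6 - 3))/(3 - 1) = -7 + (2 + 3)/2 = -7 + 5*(½) = -7 + 5/2 = -9/2)
q(-71, -54)*v(0, P) = -71*(-9/2) = 639/2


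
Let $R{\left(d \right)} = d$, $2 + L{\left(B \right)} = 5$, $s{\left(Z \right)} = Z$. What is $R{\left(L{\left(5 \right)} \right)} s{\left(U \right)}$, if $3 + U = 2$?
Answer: $-3$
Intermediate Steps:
$U = -1$ ($U = -3 + 2 = -1$)
$L{\left(B \right)} = 3$ ($L{\left(B \right)} = -2 + 5 = 3$)
$R{\left(L{\left(5 \right)} \right)} s{\left(U \right)} = 3 \left(-1\right) = -3$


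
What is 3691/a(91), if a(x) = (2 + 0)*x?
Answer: 3691/182 ≈ 20.280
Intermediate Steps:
a(x) = 2*x
3691/a(91) = 3691/((2*91)) = 3691/182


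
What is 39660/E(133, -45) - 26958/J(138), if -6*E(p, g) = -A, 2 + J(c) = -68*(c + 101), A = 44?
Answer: 161207833/29799 ≈ 5409.8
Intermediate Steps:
J(c) = -6870 - 68*c (J(c) = -2 - 68*(c + 101) = -2 - 68*(101 + c) = -2 + (-6868 - 68*c) = -6870 - 68*c)
E(p, g) = 22/3 (E(p, g) = -(-1)*44/6 = -1/6*(-44) = 22/3)
39660/E(133, -45) - 26958/J(138) = 39660/(22/3) - 26958/(-6870 - 68*138) = 39660*(3/22) - 26958/(-6870 - 9384) = 59490/11 - 26958/(-16254) = 59490/11 - 26958*(-1/16254) = 59490/11 + 4493/2709 = 161207833/29799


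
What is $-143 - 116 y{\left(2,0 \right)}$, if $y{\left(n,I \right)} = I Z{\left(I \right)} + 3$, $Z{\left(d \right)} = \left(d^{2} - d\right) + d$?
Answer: $-491$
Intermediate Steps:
$Z{\left(d \right)} = d^{2}$
$y{\left(n,I \right)} = 3 + I^{3}$ ($y{\left(n,I \right)} = I I^{2} + 3 = I^{3} + 3 = 3 + I^{3}$)
$-143 - 116 y{\left(2,0 \right)} = -143 - 116 \left(3 + 0^{3}\right) = -143 - 116 \left(3 + 0\right) = -143 - 348 = -491$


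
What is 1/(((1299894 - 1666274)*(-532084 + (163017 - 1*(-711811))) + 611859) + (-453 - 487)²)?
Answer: -1/125573051261 ≈ -7.9635e-12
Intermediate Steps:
1/(((1299894 - 1666274)*(-532084 + (163017 - 1*(-711811))) + 611859) + (-453 - 487)²) = 1/((-366380*(-532084 + (163017 + 711811)) + 611859) + (-940)²) = 1/((-366380*(-532084 + 874828) + 611859) + 883600) = 1/((-366380*342744 + 611859) + 883600) = 1/((-125574546720 + 611859) + 883600) = 1/(-125573934861 + 883600) = 1/(-125573051261) = -1/125573051261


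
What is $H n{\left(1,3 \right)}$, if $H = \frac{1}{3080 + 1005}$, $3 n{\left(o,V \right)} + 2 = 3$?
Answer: $\frac{1}{12255} \approx 8.1599 \cdot 10^{-5}$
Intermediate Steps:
$n{\left(o,V \right)} = \frac{1}{3}$ ($n{\left(o,V \right)} = - \frac{2}{3} + \frac{1}{3} \cdot 3 = - \frac{2}{3} + 1 = \frac{1}{3}$)
$H = \frac{1}{4085} \approx 0.0002448$
$H n{\left(1,3 \right)} = \frac{1}{4085} \cdot \frac{1}{3} = \frac{1}{12255}$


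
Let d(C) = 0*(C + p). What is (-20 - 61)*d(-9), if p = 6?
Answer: 0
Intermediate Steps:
d(C) = 0 (d(C) = 0*(C + 6) = 0*(6 + C) = 0)
(-20 - 61)*d(-9) = (-20 - 61)*0 = -81*0 = 0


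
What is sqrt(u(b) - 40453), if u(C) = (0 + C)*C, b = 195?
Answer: 2*I*sqrt(607) ≈ 49.275*I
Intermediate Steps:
u(C) = C**2 (u(C) = C*C = C**2)
sqrt(u(b) - 40453) = sqrt(195**2 - 40453) = sqrt(38025 - 40453) = sqrt(-2428) = 2*I*sqrt(607)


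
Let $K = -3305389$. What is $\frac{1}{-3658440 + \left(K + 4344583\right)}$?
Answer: $- \frac{1}{2619246} \approx -3.8179 \cdot 10^{-7}$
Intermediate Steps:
$\frac{1}{-3658440 + \left(K + 4344583\right)} = \frac{1}{-3658440 + \left(-3305389 + 4344583\right)} = \frac{1}{-3658440 + 1039194} = \frac{1}{-2619246} = - \frac{1}{2619246}$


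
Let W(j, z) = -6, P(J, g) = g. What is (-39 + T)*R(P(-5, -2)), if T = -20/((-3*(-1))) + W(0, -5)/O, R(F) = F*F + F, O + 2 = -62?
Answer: -4375/48 ≈ -91.146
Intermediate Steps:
O = -64 (O = -2 - 62 = -64)
R(F) = F + F² (R(F) = F² + F = F + F²)
T = -631/96 (T = -20/((-3*(-1))) - 6/(-64) = -20/3 - 6*(-1/64) = -20*⅓ + 3/32 = -20/3 + 3/32 = -631/96 ≈ -6.5729)
(-39 + T)*R(P(-5, -2)) = (-39 - 631/96)*(-2*(1 - 2)) = -(-4375)*(-1)/48 = -4375/96*2 = -4375/48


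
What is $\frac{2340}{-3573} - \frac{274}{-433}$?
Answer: $- \frac{3802}{171901} \approx -0.022117$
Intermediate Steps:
$\frac{2340}{-3573} - \frac{274}{-433} = 2340 \left(- \frac{1}{3573}\right) - - \frac{274}{433} = - \frac{260}{397} + \frac{274}{433} = - \frac{3802}{171901}$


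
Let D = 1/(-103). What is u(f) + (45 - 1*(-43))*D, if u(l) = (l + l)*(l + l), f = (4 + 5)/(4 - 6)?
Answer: 8255/103 ≈ 80.146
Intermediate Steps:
f = -9/2 (f = 9/(-2) = 9*(-½) = -9/2 ≈ -4.5000)
u(l) = 4*l² (u(l) = (2*l)*(2*l) = 4*l²)
D = -1/103 ≈ -0.0097087
u(f) + (45 - 1*(-43))*D = 4*(-9/2)² + (45 - 1*(-43))*(-1/103) = 4*(81/4) + (45 + 43)*(-1/103) = 81 + 88*(-1/103) = 81 - 88/103 = 8255/103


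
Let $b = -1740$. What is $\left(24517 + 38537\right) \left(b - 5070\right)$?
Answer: $-429397740$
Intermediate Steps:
$\left(24517 + 38537\right) \left(b - 5070\right) = \left(24517 + 38537\right) \left(-1740 - 5070\right) = 63054 \left(-6810\right) = -429397740$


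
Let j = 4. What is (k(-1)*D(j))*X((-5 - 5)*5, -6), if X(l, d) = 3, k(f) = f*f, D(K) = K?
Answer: 12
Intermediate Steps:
k(f) = f²
(k(-1)*D(j))*X((-5 - 5)*5, -6) = ((-1)²*4)*3 = (1*4)*3 = 4*3 = 12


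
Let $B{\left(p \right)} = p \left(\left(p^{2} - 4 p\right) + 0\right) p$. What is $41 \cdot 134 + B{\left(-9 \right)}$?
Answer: $14971$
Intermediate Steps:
$B{\left(p \right)} = p^{2} \left(p^{2} - 4 p\right)$ ($B{\left(p \right)} = p \left(p^{2} - 4 p\right) p = p^{2} \left(p^{2} - 4 p\right)$)
$41 \cdot 134 + B{\left(-9 \right)} = 41 \cdot 134 + \left(-9\right)^{3} \left(-4 - 9\right) = 5494 - -9477 = 5494 + 9477 = 14971$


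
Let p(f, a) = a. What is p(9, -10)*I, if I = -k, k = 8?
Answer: 80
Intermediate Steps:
I = -8 (I = -1*8 = -8)
p(9, -10)*I = -10*(-8) = 80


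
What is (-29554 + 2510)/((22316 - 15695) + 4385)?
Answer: -13522/5503 ≈ -2.4572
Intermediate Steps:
(-29554 + 2510)/((22316 - 15695) + 4385) = -27044/(6621 + 4385) = -27044/11006 = -27044*1/11006 = -13522/5503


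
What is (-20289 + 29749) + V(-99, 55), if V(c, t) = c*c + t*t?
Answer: 22286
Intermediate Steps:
V(c, t) = c² + t²
(-20289 + 29749) + V(-99, 55) = (-20289 + 29749) + ((-99)² + 55²) = 9460 + (9801 + 3025) = 9460 + 12826 = 22286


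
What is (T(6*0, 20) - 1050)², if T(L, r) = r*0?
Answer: 1102500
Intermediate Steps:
T(L, r) = 0
(T(6*0, 20) - 1050)² = (0 - 1050)² = (-1050)² = 1102500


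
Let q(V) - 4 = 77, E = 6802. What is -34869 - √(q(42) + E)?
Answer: -34869 - √6883 ≈ -34952.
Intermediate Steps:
q(V) = 81 (q(V) = 4 + 77 = 81)
-34869 - √(q(42) + E) = -34869 - √(81 + 6802) = -34869 - √6883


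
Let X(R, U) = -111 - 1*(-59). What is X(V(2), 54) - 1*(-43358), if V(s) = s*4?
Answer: 43306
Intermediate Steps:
V(s) = 4*s
X(R, U) = -52 (X(R, U) = -111 + 59 = -52)
X(V(2), 54) - 1*(-43358) = -52 - 1*(-43358) = -52 + 43358 = 43306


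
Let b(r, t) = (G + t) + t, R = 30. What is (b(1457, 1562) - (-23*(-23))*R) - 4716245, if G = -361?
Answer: -4729352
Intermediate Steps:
b(r, t) = -361 + 2*t (b(r, t) = (-361 + t) + t = -361 + 2*t)
(b(1457, 1562) - (-23*(-23))*R) - 4716245 = ((-361 + 2*1562) - (-23*(-23))*30) - 4716245 = ((-361 + 3124) - 529*30) - 4716245 = (2763 - 1*15870) - 4716245 = (2763 - 15870) - 4716245 = -13107 - 4716245 = -4729352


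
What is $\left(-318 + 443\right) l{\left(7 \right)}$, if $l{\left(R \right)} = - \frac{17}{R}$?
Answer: $- \frac{2125}{7} \approx -303.57$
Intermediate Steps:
$\left(-318 + 443\right) l{\left(7 \right)} = \left(-318 + 443\right) \left(- \frac{17}{7}\right) = 125 \left(\left(-17\right) \frac{1}{7}\right) = 125 \left(- \frac{17}{7}\right) = - \frac{2125}{7}$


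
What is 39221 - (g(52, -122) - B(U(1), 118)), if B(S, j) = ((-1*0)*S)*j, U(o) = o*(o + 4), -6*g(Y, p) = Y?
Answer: 117689/3 ≈ 39230.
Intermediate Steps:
g(Y, p) = -Y/6
U(o) = o*(4 + o)
B(S, j) = 0 (B(S, j) = (0*S)*j = 0*j = 0)
39221 - (g(52, -122) - B(U(1), 118)) = 39221 - (-⅙*52 - 1*0) = 39221 - (-26/3 + 0) = 39221 - 1*(-26/3) = 39221 + 26/3 = 117689/3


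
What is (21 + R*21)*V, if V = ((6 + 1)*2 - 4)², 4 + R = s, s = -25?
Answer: -58800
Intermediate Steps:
R = -29 (R = -4 - 25 = -29)
V = 100 (V = (7*2 - 4)² = (14 - 4)² = 10² = 100)
(21 + R*21)*V = (21 - 29*21)*100 = (21 - 609)*100 = -588*100 = -58800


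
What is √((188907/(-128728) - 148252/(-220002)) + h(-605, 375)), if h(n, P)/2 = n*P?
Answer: 19*I*√63007103425802776967298/7080104364 ≈ 673.61*I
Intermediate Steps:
h(n, P) = 2*P*n (h(n, P) = 2*(n*P) = 2*(P*n) = 2*P*n)
√((188907/(-128728) - 148252/(-220002)) + h(-605, 375)) = √((188907/(-128728) - 148252/(-220002)) + 2*375*(-605)) = √((188907*(-1/128728) - 148252*(-1/220002)) - 453750) = √((-188907/128728 + 74126/110001) - 453750) = √(-11237867179/14160208728 - 453750) = √(-6425205948197179/14160208728) = 19*I*√63007103425802776967298/7080104364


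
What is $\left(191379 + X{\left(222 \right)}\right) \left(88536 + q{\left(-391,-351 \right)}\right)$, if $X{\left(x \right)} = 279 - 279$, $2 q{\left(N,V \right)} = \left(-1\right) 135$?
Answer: $\frac{33862026123}{2} \approx 1.6931 \cdot 10^{10}$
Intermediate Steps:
$q{\left(N,V \right)} = - \frac{135}{2}$ ($q{\left(N,V \right)} = \frac{\left(-1\right) 135}{2} = \frac{1}{2} \left(-135\right) = - \frac{135}{2}$)
$X{\left(x \right)} = 0$ ($X{\left(x \right)} = 279 - 279 = 0$)
$\left(191379 + X{\left(222 \right)}\right) \left(88536 + q{\left(-391,-351 \right)}\right) = \left(191379 + 0\right) \left(88536 - \frac{135}{2}\right) = 191379 \cdot \frac{176937}{2} = \frac{33862026123}{2}$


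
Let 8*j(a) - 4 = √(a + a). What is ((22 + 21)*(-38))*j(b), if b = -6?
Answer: -817 - 817*I*√3/2 ≈ -817.0 - 707.54*I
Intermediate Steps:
j(a) = ½ + √2*√a/8 (j(a) = ½ + √(a + a)/8 = ½ + √(2*a)/8 = ½ + (√2*√a)/8 = ½ + √2*√a/8)
((22 + 21)*(-38))*j(b) = ((22 + 21)*(-38))*(½ + √2*√(-6)/8) = (43*(-38))*(½ + √2*(I*√6)/8) = -1634*(½ + I*√3/4) = -817 - 817*I*√3/2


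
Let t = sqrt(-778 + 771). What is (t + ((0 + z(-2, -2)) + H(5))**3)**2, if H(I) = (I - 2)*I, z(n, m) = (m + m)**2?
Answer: (29791 + I*sqrt(7))**2 ≈ 8.875e+8 + 1.58e+5*I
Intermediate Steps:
z(n, m) = 4*m**2 (z(n, m) = (2*m)**2 = 4*m**2)
H(I) = I*(-2 + I) (H(I) = (-2 + I)*I = I*(-2 + I))
t = I*sqrt(7) (t = sqrt(-7) = I*sqrt(7) ≈ 2.6458*I)
(t + ((0 + z(-2, -2)) + H(5))**3)**2 = (I*sqrt(7) + ((0 + 4*(-2)**2) + 5*(-2 + 5))**3)**2 = (I*sqrt(7) + ((0 + 4*4) + 5*3)**3)**2 = (I*sqrt(7) + ((0 + 16) + 15)**3)**2 = (I*sqrt(7) + (16 + 15)**3)**2 = (I*sqrt(7) + 31**3)**2 = (I*sqrt(7) + 29791)**2 = (29791 + I*sqrt(7))**2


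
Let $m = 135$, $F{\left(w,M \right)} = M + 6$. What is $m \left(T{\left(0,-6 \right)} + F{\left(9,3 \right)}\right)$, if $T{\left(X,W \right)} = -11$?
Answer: $-270$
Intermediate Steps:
$F{\left(w,M \right)} = 6 + M$
$m \left(T{\left(0,-6 \right)} + F{\left(9,3 \right)}\right) = 135 \left(-11 + \left(6 + 3\right)\right) = 135 \left(-11 + 9\right) = 135 \left(-2\right) = -270$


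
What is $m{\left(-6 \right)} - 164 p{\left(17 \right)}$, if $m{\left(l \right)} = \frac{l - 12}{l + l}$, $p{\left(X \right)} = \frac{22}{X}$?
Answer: $- \frac{7165}{34} \approx -210.74$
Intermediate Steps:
$m{\left(l \right)} = \frac{-12 + l}{2 l}$
$m{\left(-6 \right)} - 164 p{\left(17 \right)} = \frac{-12 - 6}{2 \left(-6\right)} - 164 \cdot \frac{22}{17} = \frac{1}{2} \left(- \frac{1}{6}\right) \left(-18\right) - 164 \cdot 22 \cdot \frac{1}{17} = \frac{3}{2} - \frac{3608}{17} = - \frac{7165}{34}$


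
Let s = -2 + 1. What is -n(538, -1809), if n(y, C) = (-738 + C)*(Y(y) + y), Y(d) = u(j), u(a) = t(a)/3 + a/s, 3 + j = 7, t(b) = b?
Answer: 1363494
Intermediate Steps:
s = -1
j = 4 (j = -3 + 7 = 4)
u(a) = -2*a/3 (u(a) = a/3 + a/(-1) = a*(1/3) + a*(-1) = a/3 - a = -2*a/3)
Y(d) = -8/3 (Y(d) = -2/3*4 = -8/3)
n(y, C) = (-738 + C)*(-8/3 + y)
-n(538, -1809) = -(1968 - 738*538 - 8/3*(-1809) - 1809*538) = -(1968 - 397044 + 4824 - 973242) = -1*(-1363494) = 1363494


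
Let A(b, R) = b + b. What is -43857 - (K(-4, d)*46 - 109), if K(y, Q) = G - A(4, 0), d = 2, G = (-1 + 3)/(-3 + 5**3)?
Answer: -2646226/61 ≈ -43381.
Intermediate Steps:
G = 1/61 (G = 2/(-3 + 125) = 2/122 = 2*(1/122) = 1/61 ≈ 0.016393)
A(b, R) = 2*b
K(y, Q) = -487/61 (K(y, Q) = 1/61 - 2*4 = 1/61 - 1*8 = 1/61 - 8 = -487/61)
-43857 - (K(-4, d)*46 - 109) = -43857 - (-487/61*46 - 109) = -43857 - (-22402/61 - 109) = -43857 - 1*(-29051/61) = -43857 + 29051/61 = -2646226/61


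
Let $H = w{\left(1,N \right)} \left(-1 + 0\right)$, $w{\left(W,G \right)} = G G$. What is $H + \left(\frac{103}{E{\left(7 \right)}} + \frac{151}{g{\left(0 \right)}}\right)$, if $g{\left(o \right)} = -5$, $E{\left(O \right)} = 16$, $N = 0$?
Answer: $- \frac{1901}{80} \approx -23.763$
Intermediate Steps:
$w{\left(W,G \right)} = G^{2}$
$H = 0$ ($H = 0^{2} \left(-1 + 0\right) = 0 \left(-1\right) = 0$)
$H + \left(\frac{103}{E{\left(7 \right)}} + \frac{151}{g{\left(0 \right)}}\right) = 0 + \left(\frac{103}{16} + \frac{151}{-5}\right) = 0 + \left(103 \cdot \frac{1}{16} + 151 \left(- \frac{1}{5}\right)\right) = 0 + \left(\frac{103}{16} - \frac{151}{5}\right) = 0 - \frac{1901}{80} = - \frac{1901}{80}$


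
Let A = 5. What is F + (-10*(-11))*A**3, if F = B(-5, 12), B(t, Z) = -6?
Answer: 13744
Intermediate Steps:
F = -6
F + (-10*(-11))*A**3 = -6 - 10*(-11)*5**3 = -6 + 110*125 = -6 + 13750 = 13744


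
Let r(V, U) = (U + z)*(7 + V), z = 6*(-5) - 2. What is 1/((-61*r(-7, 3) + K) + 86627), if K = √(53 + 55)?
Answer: 86627/7504237021 - 6*√3/7504237021 ≈ 1.1542e-5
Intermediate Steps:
z = -32 (z = -30 - 2 = -32)
r(V, U) = (-32 + U)*(7 + V) (r(V, U) = (U - 32)*(7 + V) = (-32 + U)*(7 + V))
K = 6*√3 (K = √108 = 6*√3 ≈ 10.392)
1/((-61*r(-7, 3) + K) + 86627) = 1/((-61*(-224 - 32*(-7) + 7*3 + 3*(-7)) + 6*√3) + 86627) = 1/((-61*(-224 + 224 + 21 - 21) + 6*√3) + 86627) = 1/((-61*0 + 6*√3) + 86627) = 1/((0 + 6*√3) + 86627) = 1/(6*√3 + 86627) = 1/(86627 + 6*√3)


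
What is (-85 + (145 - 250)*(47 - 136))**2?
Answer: 85747600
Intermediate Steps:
(-85 + (145 - 250)*(47 - 136))**2 = (-85 - 105*(-89))**2 = (-85 + 9345)**2 = 9260**2 = 85747600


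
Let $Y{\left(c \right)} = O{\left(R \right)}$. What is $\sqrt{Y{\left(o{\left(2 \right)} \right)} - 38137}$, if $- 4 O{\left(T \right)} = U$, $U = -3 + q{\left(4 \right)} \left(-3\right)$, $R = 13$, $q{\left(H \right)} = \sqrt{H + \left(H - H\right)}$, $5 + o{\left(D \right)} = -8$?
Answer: $\frac{i \sqrt{152539}}{2} \approx 195.28 i$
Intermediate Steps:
$o{\left(D \right)} = -13$ ($o{\left(D \right)} = -5 - 8 = -13$)
$q{\left(H \right)} = \sqrt{H}$ ($q{\left(H \right)} = \sqrt{H + 0} = \sqrt{H}$)
$U = -9$ ($U = -3 + \sqrt{4} \left(-3\right) = -3 + 2 \left(-3\right) = -3 - 6 = -9$)
$O{\left(T \right)} = \frac{9}{4}$ ($O{\left(T \right)} = \left(- \frac{1}{4}\right) \left(-9\right) = \frac{9}{4}$)
$Y{\left(c \right)} = \frac{9}{4}$
$\sqrt{Y{\left(o{\left(2 \right)} \right)} - 38137} = \sqrt{\frac{9}{4} - 38137} = \sqrt{- \frac{152539}{4}} = \frac{i \sqrt{152539}}{2}$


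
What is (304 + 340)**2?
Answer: 414736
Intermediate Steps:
(304 + 340)**2 = 644**2 = 414736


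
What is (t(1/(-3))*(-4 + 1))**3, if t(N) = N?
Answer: 1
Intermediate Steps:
(t(1/(-3))*(-4 + 1))**3 = ((-4 + 1)/(-3))**3 = (-1/3*(-3))**3 = 1**3 = 1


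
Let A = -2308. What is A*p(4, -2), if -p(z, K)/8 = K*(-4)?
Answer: 147712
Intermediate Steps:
p(z, K) = 32*K (p(z, K) = -8*K*(-4) = -(-32)*K = 32*K)
A*p(4, -2) = -73856*(-2) = -2308*(-64) = 147712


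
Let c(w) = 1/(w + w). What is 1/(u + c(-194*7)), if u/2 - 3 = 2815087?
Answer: 2716/15291568879 ≈ 1.7761e-7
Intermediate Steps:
u = 5630180 (u = 6 + 2*2815087 = 6 + 5630174 = 5630180)
c(w) = 1/(2*w)
1/(u + c(-194*7)) = 1/(5630180 + 1/(2*((-194*7)))) = 1/(5630180 + (½)/(-1358)) = 1/(5630180 + (½)*(-1/1358)) = 1/(5630180 - 1/2716) = 1/(15291568879/2716) = 2716/15291568879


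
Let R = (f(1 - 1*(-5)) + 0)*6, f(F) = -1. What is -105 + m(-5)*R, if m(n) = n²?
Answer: -255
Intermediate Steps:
R = -6 (R = (-1 + 0)*6 = -1*6 = -6)
-105 + m(-5)*R = -105 + (-5)²*(-6) = -105 + 25*(-6) = -105 - 150 = -255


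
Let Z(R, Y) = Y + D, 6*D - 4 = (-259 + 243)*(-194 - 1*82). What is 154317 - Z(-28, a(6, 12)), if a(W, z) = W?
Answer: 460723/3 ≈ 1.5357e+5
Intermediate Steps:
D = 2210/3 (D = ⅔ + ((-259 + 243)*(-194 - 1*82))/6 = ⅔ + (-16*(-194 - 82))/6 = ⅔ + (-16*(-276))/6 = ⅔ + (⅙)*4416 = ⅔ + 736 = 2210/3 ≈ 736.67)
Z(R, Y) = 2210/3 + Y (Z(R, Y) = Y + 2210/3 = 2210/3 + Y)
154317 - Z(-28, a(6, 12)) = 154317 - (2210/3 + 6) = 154317 - 1*2228/3 = 154317 - 2228/3 = 460723/3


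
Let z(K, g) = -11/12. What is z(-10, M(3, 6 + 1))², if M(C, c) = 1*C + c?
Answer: 121/144 ≈ 0.84028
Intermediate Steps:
M(C, c) = C + c
z(K, g) = -11/12 (z(K, g) = -11*1/12 = -11/12)
z(-10, M(3, 6 + 1))² = (-11/12)² = 121/144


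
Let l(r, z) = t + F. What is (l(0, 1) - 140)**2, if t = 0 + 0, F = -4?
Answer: 20736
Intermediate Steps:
t = 0
l(r, z) = -4 (l(r, z) = 0 - 4 = -4)
(l(0, 1) - 140)**2 = (-4 - 140)**2 = (-144)**2 = 20736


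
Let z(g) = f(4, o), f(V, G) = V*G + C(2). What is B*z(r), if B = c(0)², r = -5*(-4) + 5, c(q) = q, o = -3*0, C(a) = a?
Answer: 0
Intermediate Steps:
o = 0
f(V, G) = 2 + G*V (f(V, G) = V*G + 2 = G*V + 2 = 2 + G*V)
r = 25 (r = 20 + 5 = 25)
B = 0 (B = 0² = 0)
z(g) = 2 (z(g) = 2 + 0*4 = 2 + 0 = 2)
B*z(r) = 0*2 = 0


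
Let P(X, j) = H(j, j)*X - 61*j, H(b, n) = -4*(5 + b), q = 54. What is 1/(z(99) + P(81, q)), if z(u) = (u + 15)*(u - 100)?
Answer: -1/22524 ≈ -4.4397e-5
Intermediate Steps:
H(b, n) = -20 - 4*b
z(u) = (-100 + u)*(15 + u) (z(u) = (15 + u)*(-100 + u) = (-100 + u)*(15 + u))
P(X, j) = -61*j + X*(-20 - 4*j) (P(X, j) = (-20 - 4*j)*X - 61*j = X*(-20 - 4*j) - 61*j = -61*j + X*(-20 - 4*j))
1/(z(99) + P(81, q)) = 1/((-1500 + 99² - 85*99) + (-61*54 - 4*81*(5 + 54))) = 1/((-1500 + 9801 - 8415) + (-3294 - 4*81*59)) = 1/(-114 + (-3294 - 19116)) = 1/(-114 - 22410) = 1/(-22524) = -1/22524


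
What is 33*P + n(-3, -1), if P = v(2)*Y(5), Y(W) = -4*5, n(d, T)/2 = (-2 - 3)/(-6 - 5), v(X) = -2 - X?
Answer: 29050/11 ≈ 2640.9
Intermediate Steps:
n(d, T) = 10/11 (n(d, T) = 2*((-2 - 3)/(-6 - 5)) = 2*(-5/(-11)) = 2*(-5*(-1/11)) = 2*(5/11) = 10/11)
Y(W) = -20
P = 80 (P = (-2 - 1*2)*(-20) = (-2 - 2)*(-20) = -4*(-20) = 80)
33*P + n(-3, -1) = 33*80 + 10/11 = 2640 + 10/11 = 29050/11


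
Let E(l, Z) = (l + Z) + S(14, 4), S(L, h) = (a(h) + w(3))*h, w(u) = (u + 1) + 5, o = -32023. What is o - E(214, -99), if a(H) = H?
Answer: -32190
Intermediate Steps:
w(u) = 6 + u (w(u) = (1 + u) + 5 = 6 + u)
S(L, h) = h*(9 + h) (S(L, h) = (h + (6 + 3))*h = (h + 9)*h = (9 + h)*h = h*(9 + h))
E(l, Z) = 52 + Z + l (E(l, Z) = (l + Z) + 4*(9 + 4) = (Z + l) + 4*13 = (Z + l) + 52 = 52 + Z + l)
o - E(214, -99) = -32023 - (52 - 99 + 214) = -32023 - 1*167 = -32023 - 167 = -32190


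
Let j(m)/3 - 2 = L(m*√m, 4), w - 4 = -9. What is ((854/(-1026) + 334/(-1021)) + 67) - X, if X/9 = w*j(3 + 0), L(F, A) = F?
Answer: 175904192/523773 + 405*√3 ≈ 1037.3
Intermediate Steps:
w = -5 (w = 4 - 9 = -5)
j(m) = 6 + 3*m^(3/2) (j(m) = 6 + 3*(m*√m) = 6 + 3*m^(3/2))
X = -270 - 405*√3 (X = 9*(-5*(6 + 3*(3 + 0)^(3/2))) = 9*(-5*(6 + 3*3^(3/2))) = 9*(-5*(6 + 3*(3*√3))) = 9*(-5*(6 + 9*√3)) = 9*(-30 - 45*√3) = -270 - 405*√3 ≈ -971.48)
((854/(-1026) + 334/(-1021)) + 67) - X = ((854/(-1026) + 334/(-1021)) + 67) - (-270 - 405*√3) = ((854*(-1/1026) + 334*(-1/1021)) + 67) + (270 + 405*√3) = ((-427/513 - 334/1021) + 67) + (270 + 405*√3) = (-607309/523773 + 67) + (270 + 405*√3) = 34485482/523773 + (270 + 405*√3) = 175904192/523773 + 405*√3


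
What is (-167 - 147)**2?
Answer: 98596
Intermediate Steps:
(-167 - 147)**2 = (-314)**2 = 98596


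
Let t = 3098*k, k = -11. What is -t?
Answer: 34078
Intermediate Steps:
t = -34078 (t = 3098*(-11) = -34078)
-t = -1*(-34078) = 34078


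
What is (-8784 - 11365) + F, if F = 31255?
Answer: 11106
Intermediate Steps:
(-8784 - 11365) + F = (-8784 - 11365) + 31255 = -20149 + 31255 = 11106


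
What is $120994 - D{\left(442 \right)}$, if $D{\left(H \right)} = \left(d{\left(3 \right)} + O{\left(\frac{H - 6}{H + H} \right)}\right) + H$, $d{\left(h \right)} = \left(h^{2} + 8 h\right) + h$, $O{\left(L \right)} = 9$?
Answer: $120507$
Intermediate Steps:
$d{\left(h \right)} = h^{2} + 9 h$
$D{\left(H \right)} = 45 + H$ ($D{\left(H \right)} = \left(3 \left(9 + 3\right) + 9\right) + H = \left(3 \cdot 12 + 9\right) + H = \left(36 + 9\right) + H = 45 + H$)
$120994 - D{\left(442 \right)} = 120994 - \left(45 + 442\right) = 120994 - 487 = 120507$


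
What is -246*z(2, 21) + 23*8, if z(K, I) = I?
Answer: -4982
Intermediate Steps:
-246*z(2, 21) + 23*8 = -246*21 + 23*8 = -5166 + 184 = -4982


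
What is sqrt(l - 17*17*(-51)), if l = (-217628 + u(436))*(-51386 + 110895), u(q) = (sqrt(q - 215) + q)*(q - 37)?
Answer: sqrt(-2598386237 + 23744091*sqrt(221)) ≈ 47386.0*I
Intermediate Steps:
u(q) = (-37 + q)*(q + sqrt(-215 + q)) (u(q) = (sqrt(-215 + q) + q)*(-37 + q) = (q + sqrt(-215 + q))*(-37 + q) = (-37 + q)*(q + sqrt(-215 + q)))
l = -2598400976 + 23744091*sqrt(221) (l = (-217628 + (436**2 - 37*436 - 37*sqrt(-215 + 436) + 436*sqrt(-215 + 436)))*(-51386 + 110895) = (-217628 + (190096 - 16132 - 37*sqrt(221) + 436*sqrt(221)))*59509 = (-217628 + (173964 + 399*sqrt(221)))*59509 = (-43664 + 399*sqrt(221))*59509 = -2598400976 + 23744091*sqrt(221) ≈ -2.2454e+9)
sqrt(l - 17*17*(-51)) = sqrt((-2598400976 + 23744091*sqrt(221)) - 17*17*(-51)) = sqrt((-2598400976 + 23744091*sqrt(221)) - 289*(-51)) = sqrt((-2598400976 + 23744091*sqrt(221)) + 14739) = sqrt(-2598386237 + 23744091*sqrt(221))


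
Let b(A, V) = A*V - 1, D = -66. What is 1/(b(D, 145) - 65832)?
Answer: -1/75403 ≈ -1.3262e-5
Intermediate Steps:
b(A, V) = -1 + A*V
1/(b(D, 145) - 65832) = 1/((-1 - 66*145) - 65832) = 1/((-1 - 9570) - 65832) = 1/(-9571 - 65832) = 1/(-75403) = -1/75403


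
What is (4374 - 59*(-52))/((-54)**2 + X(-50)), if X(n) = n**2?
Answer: 3721/2708 ≈ 1.3741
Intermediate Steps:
(4374 - 59*(-52))/((-54)**2 + X(-50)) = (4374 - 59*(-52))/((-54)**2 + (-50)**2) = (4374 + 3068)/(2916 + 2500) = 7442/5416 = 7442*(1/5416) = 3721/2708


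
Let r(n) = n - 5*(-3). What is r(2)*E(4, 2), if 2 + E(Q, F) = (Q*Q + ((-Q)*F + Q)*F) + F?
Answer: 136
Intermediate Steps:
r(n) = 15 + n (r(n) = n + 15 = 15 + n)
E(Q, F) = -2 + F + Q² + F*(Q - F*Q) (E(Q, F) = -2 + ((Q*Q + ((-Q)*F + Q)*F) + F) = -2 + ((Q² + (-F*Q + Q)*F) + F) = -2 + ((Q² + (Q - F*Q)*F) + F) = -2 + ((Q² + F*(Q - F*Q)) + F) = -2 + (F + Q² + F*(Q - F*Q)) = -2 + F + Q² + F*(Q - F*Q))
r(2)*E(4, 2) = (15 + 2)*(-2 + 2 + 4² + 2*4 - 1*4*2²) = 17*(-2 + 2 + 16 + 8 - 1*4*4) = 17*(-2 + 2 + 16 + 8 - 16) = 17*8 = 136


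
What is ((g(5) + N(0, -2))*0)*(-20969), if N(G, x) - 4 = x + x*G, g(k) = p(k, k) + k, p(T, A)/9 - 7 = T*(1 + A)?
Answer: 0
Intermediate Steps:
p(T, A) = 63 + 9*T*(1 + A) (p(T, A) = 63 + 9*(T*(1 + A)) = 63 + 9*T*(1 + A))
g(k) = 63 + 9*k² + 10*k (g(k) = (63 + 9*k + 9*k*k) + k = (63 + 9*k + 9*k²) + k = 63 + 9*k² + 10*k)
N(G, x) = 4 + x + G*x (N(G, x) = 4 + (x + x*G) = 4 + (x + G*x) = 4 + x + G*x)
((g(5) + N(0, -2))*0)*(-20969) = (((63 + 9*5² + 10*5) + (4 - 2 + 0*(-2)))*0)*(-20969) = (((63 + 9*25 + 50) + (4 - 2 + 0))*0)*(-20969) = (((63 + 225 + 50) + 2)*0)*(-20969) = ((338 + 2)*0)*(-20969) = (340*0)*(-20969) = 0*(-20969) = 0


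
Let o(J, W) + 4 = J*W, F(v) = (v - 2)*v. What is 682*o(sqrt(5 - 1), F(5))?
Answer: 17732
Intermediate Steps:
F(v) = v*(-2 + v) (F(v) = (-2 + v)*v = v*(-2 + v))
o(J, W) = -4 + J*W
682*o(sqrt(5 - 1), F(5)) = 682*(-4 + sqrt(5 - 1)*(5*(-2 + 5))) = 682*(-4 + sqrt(4)*(5*3)) = 682*(-4 + 2*15) = 682*(-4 + 30) = 682*26 = 17732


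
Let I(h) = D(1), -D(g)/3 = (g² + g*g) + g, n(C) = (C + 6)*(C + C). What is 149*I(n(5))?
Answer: -1341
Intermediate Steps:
n(C) = 2*C*(6 + C) (n(C) = (6 + C)*(2*C) = 2*C*(6 + C))
D(g) = -6*g² - 3*g (D(g) = -3*((g² + g*g) + g) = -3*((g² + g²) + g) = -3*(2*g² + g) = -3*(g + 2*g²) = -6*g² - 3*g)
I(h) = -9 (I(h) = -3*1*(1 + 2*1) = -3*1*(1 + 2) = -3*1*3 = -9)
149*I(n(5)) = 149*(-9) = -1341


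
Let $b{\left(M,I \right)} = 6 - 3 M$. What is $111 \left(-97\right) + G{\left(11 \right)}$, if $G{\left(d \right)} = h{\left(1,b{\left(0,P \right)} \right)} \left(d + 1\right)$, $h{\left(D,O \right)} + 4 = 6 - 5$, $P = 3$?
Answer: $-10803$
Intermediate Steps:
$h{\left(D,O \right)} = -3$ ($h{\left(D,O \right)} = -4 + \left(6 - 5\right) = -4 + 1 = -3$)
$G{\left(d \right)} = -3 - 3 d$ ($G{\left(d \right)} = - 3 \left(d + 1\right) = - 3 \left(1 + d\right) = -3 - 3 d$)
$111 \left(-97\right) + G{\left(11 \right)} = 111 \left(-97\right) - 36 = -10767 - 36 = -10803$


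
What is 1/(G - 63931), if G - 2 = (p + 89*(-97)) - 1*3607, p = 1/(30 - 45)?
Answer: -15/1142536 ≈ -1.3129e-5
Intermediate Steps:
p = -1/15 (p = 1/(-15) = -1/15 ≈ -0.066667)
G = -183571/15 (G = 2 + ((-1/15 + 89*(-97)) - 1*3607) = 2 + ((-1/15 - 8633) - 3607) = 2 + (-129496/15 - 3607) = 2 - 183601/15 = -183571/15 ≈ -12238.)
1/(G - 63931) = 1/(-183571/15 - 63931) = 1/(-1142536/15) = -15/1142536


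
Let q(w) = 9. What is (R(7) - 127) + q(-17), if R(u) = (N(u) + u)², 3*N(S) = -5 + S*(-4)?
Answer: -102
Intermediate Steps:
N(S) = -5/3 - 4*S/3 (N(S) = (-5 + S*(-4))/3 = (-5 - 4*S)/3 = -5/3 - 4*S/3)
R(u) = (-5/3 - u/3)² (R(u) = ((-5/3 - 4*u/3) + u)² = (-5/3 - u/3)²)
(R(7) - 127) + q(-17) = ((5 + 7)²/9 - 127) + 9 = ((⅑)*12² - 127) + 9 = ((⅑)*144 - 127) + 9 = (16 - 127) + 9 = -111 + 9 = -102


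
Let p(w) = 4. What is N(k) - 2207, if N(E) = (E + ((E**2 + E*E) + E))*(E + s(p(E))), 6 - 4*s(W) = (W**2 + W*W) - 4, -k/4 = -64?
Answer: 32959585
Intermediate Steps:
k = 256 (k = -4*(-64) = 256)
s(W) = 5/2 - W**2/2 (s(W) = 3/2 - ((W**2 + W*W) - 4)/4 = 3/2 - ((W**2 + W**2) - 4)/4 = 3/2 - (2*W**2 - 4)/4 = 3/2 - (-4 + 2*W**2)/4 = 3/2 + (1 - W**2/2) = 5/2 - W**2/2)
N(E) = (-11/2 + E)*(2*E + 2*E**2) (N(E) = (E + ((E**2 + E*E) + E))*(E + (5/2 - 1/2*4**2)) = (E + ((E**2 + E**2) + E))*(E + (5/2 - 1/2*16)) = (E + (2*E**2 + E))*(E + (5/2 - 8)) = (E + (E + 2*E**2))*(E - 11/2) = (2*E + 2*E**2)*(-11/2 + E) = (-11/2 + E)*(2*E + 2*E**2))
N(k) - 2207 = 256*(-11 - 9*256 + 2*256**2) - 2207 = 256*(-11 - 2304 + 2*65536) - 2207 = 256*(-11 - 2304 + 131072) - 2207 = 256*128757 - 2207 = 32961792 - 2207 = 32959585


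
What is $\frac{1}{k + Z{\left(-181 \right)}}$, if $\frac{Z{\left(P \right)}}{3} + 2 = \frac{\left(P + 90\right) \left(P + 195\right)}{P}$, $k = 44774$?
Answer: $\frac{181}{8106830} \approx 2.2327 \cdot 10^{-5}$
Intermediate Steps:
$Z{\left(P \right)} = -6 + \frac{3 \left(90 + P\right) \left(195 + P\right)}{P}$ ($Z{\left(P \right)} = -6 + 3 \frac{\left(P + 90\right) \left(P + 195\right)}{P} = -6 + 3 \frac{\left(90 + P\right) \left(195 + P\right)}{P} = -6 + \frac{3 \left(90 + P\right) \left(195 + P\right)}{P}$)
$\frac{1}{k + Z{\left(-181 \right)}} = \frac{1}{44774 + \left(849 + 3 \left(-181\right) + \frac{52650}{-181}\right)} = \frac{1}{44774 + \left(849 - 543 + 52650 \left(- \frac{1}{181}\right)\right)} = \frac{1}{44774 - - \frac{2736}{181}} = \frac{1}{44774 + \frac{2736}{181}} = \frac{1}{\frac{8106830}{181}} = \frac{181}{8106830}$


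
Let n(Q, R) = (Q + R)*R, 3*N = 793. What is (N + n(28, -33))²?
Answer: 1658944/9 ≈ 1.8433e+5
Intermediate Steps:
N = 793/3 (N = (⅓)*793 = 793/3 ≈ 264.33)
n(Q, R) = R*(Q + R)
(N + n(28, -33))² = (793/3 - 33*(28 - 33))² = (793/3 - 33*(-5))² = (793/3 + 165)² = (1288/3)² = 1658944/9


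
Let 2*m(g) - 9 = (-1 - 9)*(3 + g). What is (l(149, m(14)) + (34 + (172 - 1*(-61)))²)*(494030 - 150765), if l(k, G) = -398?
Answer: 24334399115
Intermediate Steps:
m(g) = -21/2 - 5*g (m(g) = 9/2 + ((-1 - 9)*(3 + g))/2 = 9/2 + (-10*(3 + g))/2 = 9/2 + (-30 - 10*g)/2 = 9/2 + (-15 - 5*g) = -21/2 - 5*g)
(l(149, m(14)) + (34 + (172 - 1*(-61)))²)*(494030 - 150765) = (-398 + (34 + (172 - 1*(-61)))²)*(494030 - 150765) = (-398 + (34 + (172 + 61))²)*343265 = (-398 + (34 + 233)²)*343265 = (-398 + 267²)*343265 = (-398 + 71289)*343265 = 70891*343265 = 24334399115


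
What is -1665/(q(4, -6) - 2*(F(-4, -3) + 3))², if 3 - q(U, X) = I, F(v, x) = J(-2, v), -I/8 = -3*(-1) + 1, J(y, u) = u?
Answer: -45/37 ≈ -1.2162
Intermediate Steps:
I = -32 (I = -8*(-3*(-1) + 1) = -8*(3 + 1) = -8*4 = -32)
F(v, x) = v
q(U, X) = 35 (q(U, X) = 3 - 1*(-32) = 3 + 32 = 35)
-1665/(q(4, -6) - 2*(F(-4, -3) + 3))² = -1665/(35 - 2*(-4 + 3))² = -1665/(35 - 2*(-1))² = -1665/(35 + 2)² = -1665/(37²) = -1665/1369 = -1665*1/1369 = -45/37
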